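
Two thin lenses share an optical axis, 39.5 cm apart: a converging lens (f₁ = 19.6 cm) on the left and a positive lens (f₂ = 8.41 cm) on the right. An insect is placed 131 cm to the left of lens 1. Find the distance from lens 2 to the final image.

17.2 cm

Lens 1: 1/d_i1 = 1/f₁ − 1/d_o1 = 1/(19.6) − 1/(131) = 0.04339, so d_i1 = 23.05 cm.
The intermediate image is 23.05 cm to the right of lens 1, which is 39.5 − (23.05) = 16.45 cm to the left of lens 2, so d_o2 = +16.45 cm.
Lens 2: 1/d_i2 = 1/f₂ − 1/d_o2 = 1/(8.41) − 1/(16.45) = 0.05812, so d_i2 = 17.2 cm.
The final image is real, 17.2 cm to the right of lens 2 (overall magnification ≈ 0.18).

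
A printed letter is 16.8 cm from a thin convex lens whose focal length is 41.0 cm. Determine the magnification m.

m = +1.69

1/d_i = 1/f − 1/d_o = 1/(41.00) − 1/(16.8) = -0.03513, so d_i = -28.46 cm.
m = −d_i/d_o = −(-28.46)/(16.8) = +1.69.
The image is virtual, upright and enlarged, on the same side as the object.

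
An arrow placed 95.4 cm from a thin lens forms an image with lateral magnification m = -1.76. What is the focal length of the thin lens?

m = −d_i/d_o ⇒ d_i = −m·d_o = −(-1.76)·(95.4) = 167.9 cm.
1/f = 1/d_o + 1/d_i = 1/(95.4) + 1/(167.9) = 0.01644, so f = 60.8 cm.
Since f is positive, the thin lens is converging.

f = 60.8 cm (converging)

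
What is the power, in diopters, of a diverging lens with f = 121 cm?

For a diverging lens, f = −121 cm.
f = -121 cm = -1.21 m.
P = 1/f = 1/(-1.21 m) = -0.826 D.

P = -0.826 D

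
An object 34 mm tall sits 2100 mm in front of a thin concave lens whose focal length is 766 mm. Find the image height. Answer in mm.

For a concave lens, f = -766 mm.
1/d_i = 1/f − 1/d_o = 1/(-766.0) − 1/(2100) = -0.001782, so d_i = -561.3 mm.
m = −d_i/d_o = +0.2673.
|h_i| = |m|·h_o = 0.2673 × 34 = 9.09 mm. The image is virtual, upright and reduced, on the same side as the object.

9.09 mm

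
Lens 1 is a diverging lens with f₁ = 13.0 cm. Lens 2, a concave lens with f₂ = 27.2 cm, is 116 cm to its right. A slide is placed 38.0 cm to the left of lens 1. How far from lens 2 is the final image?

22.4 cm

Lens 1 is diverging, so f₁ = −13.0 cm.
Lens 1: 1/d_i1 = 1/f₁ − 1/d_o1 = 1/(-13.0) − 1/(38.0) = -0.1032, so d_i1 = -9.686 cm.
The intermediate image is 9.686 cm to the left of lens 1 (virtual), which is 116 − (-9.686) = 125.7 cm to the left of lens 2, so d_o2 = +125.7 cm.
Lens 2 is diverging, so f₂ = −27.2 cm.
Lens 2: 1/d_i2 = 1/f₂ − 1/d_o2 = 1/(-27.2) − 1/(125.7) = -0.04472, so d_i2 = -22.4 cm.
The final image is virtual, 22.4 cm to the left of lens 2 (overall magnification ≈ 0.045).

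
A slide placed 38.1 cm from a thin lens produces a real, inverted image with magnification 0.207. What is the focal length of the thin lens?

f = 6.53 cm (converging)

m = −d_i/d_o ⇒ d_i = −m·d_o = −(-0.207)·(38.1) = 7.887 cm.
1/f = 1/d_o + 1/d_i = 1/(38.1) + 1/(7.887) = 0.1530, so f = 6.53 cm.
Since f is positive, the thin lens is converging.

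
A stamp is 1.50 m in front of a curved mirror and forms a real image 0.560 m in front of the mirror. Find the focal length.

f = 0.408 m (concave)

Real image ⇒ d_i = +0.560 m.
1/f = 1/d_o + 1/d_i = 1/(1.50) + 1/(0.560) = 2.452, so f = 0.408 m.
Since f is positive, the curved mirror is concave.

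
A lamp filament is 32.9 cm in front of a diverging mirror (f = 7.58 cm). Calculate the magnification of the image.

m = +0.187

For a diverging mirror, f = -7.58 cm.
1/d_i = 1/f − 1/d_o = 1/(-7.580) − 1/(32.9) = -0.1623, so d_i = -6.161 cm.
m = −d_i/d_o = −(-6.161)/(32.9) = +0.187.
The image is virtual, upright and reduced, behind the mirror.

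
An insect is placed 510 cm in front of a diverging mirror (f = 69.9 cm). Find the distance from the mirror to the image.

61.5 cm

For a diverging mirror, f = -69.9 cm.
Mirror equation: 1/q = 1/f − 1/p = 1/(-69.90) − 1/(510) = -0.01431 − 0.001961 = -0.01627, so q = -61.5 cm.
The image is virtual, upright and reduced, behind the mirror.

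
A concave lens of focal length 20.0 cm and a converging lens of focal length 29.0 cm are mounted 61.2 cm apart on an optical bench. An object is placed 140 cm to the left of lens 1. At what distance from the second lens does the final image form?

45.9 cm

Lens 1 is diverging, so f₁ = −20.0 cm.
Lens 1: 1/d_i1 = 1/f₁ − 1/d_o1 = 1/(-20.0) − 1/(140) = -0.05714, so d_i1 = -17.50 cm.
The intermediate image is 17.50 cm to the left of lens 1 (virtual), which is 61.2 − (-17.50) = 78.70 cm to the left of lens 2, so d_o2 = +78.70 cm.
Lens 2: 1/d_i2 = 1/f₂ − 1/d_o2 = 1/(29.0) − 1/(78.70) = 0.02178, so d_i2 = 45.9 cm.
The final image is real, 45.9 cm to the right of lens 2 (overall magnification ≈ -0.073).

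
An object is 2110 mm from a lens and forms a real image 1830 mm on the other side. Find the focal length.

Real image ⇒ d_i = +1830 mm.
1/f = 1/d_o + 1/d_i = 1/(2110) + 1/(1830) = 0.001020, so f = 980 mm.
Since f is positive, the lens is converging.

f = 980 mm (converging)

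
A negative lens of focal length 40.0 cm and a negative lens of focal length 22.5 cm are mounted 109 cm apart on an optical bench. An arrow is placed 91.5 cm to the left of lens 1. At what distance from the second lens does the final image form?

Lens 1 is diverging, so f₁ = −40.0 cm.
Lens 1: 1/d_i1 = 1/f₁ − 1/d_o1 = 1/(-40.0) − 1/(91.5) = -0.03593, so d_i1 = -27.83 cm.
The intermediate image is 27.83 cm to the left of lens 1 (virtual), which is 109 − (-27.83) = 136.8 cm to the left of lens 2, so d_o2 = +136.8 cm.
Lens 2 is diverging, so f₂ = −22.5 cm.
Lens 2: 1/d_i2 = 1/f₂ − 1/d_o2 = 1/(-22.5) − 1/(136.8) = -0.05175, so d_i2 = -19.3 cm.
The final image is virtual, 19.3 cm to the left of lens 2 (overall magnification ≈ 0.043).

19.3 cm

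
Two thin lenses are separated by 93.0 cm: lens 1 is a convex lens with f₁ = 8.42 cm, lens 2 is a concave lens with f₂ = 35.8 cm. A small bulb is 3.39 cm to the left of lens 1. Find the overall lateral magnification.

m = +0.446

Lens 1: 1/d_i1 = 1/(8.42) − 1/(3.39) = -0.1762, so d_i1 = -5.675 cm; m₁ = −d_i1/d_o1 = +1.674.
d_o2 = 93.0 − (-5.675) = 98.67 cm.
f₂ = −35.8 cm (diverging).
Lens 2: 1/d_i2 = 1/(-35.8) − 1/(98.67) = -0.03807, so d_i2 = -26.27 cm; m₂ = −d_i2/d_o2 = +0.2662.
m = m₁·m₂ = (+1.674)(+0.2662) = +0.446.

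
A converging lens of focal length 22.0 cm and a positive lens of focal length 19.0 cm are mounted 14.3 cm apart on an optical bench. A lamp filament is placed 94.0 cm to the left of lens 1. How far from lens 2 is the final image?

Lens 1: 1/d_i1 = 1/f₁ − 1/d_o1 = 1/(22.0) − 1/(94.0) = 0.03482, so d_i1 = 28.72 cm.
The intermediate image is 28.72 cm to the right of lens 1, which lies 14.42 cm to the right of lens 2 — a virtual object — so d_o2 = −14.42 cm.
Lens 2: 1/d_i2 = 1/f₂ − 1/d_o2 = 1/(19.0) − 1/(-14.42) = 0.1220, so d_i2 = 8.20 cm.
The final image is real, 8.20 cm to the right of lens 2 (overall magnification ≈ -0.17).

8.20 cm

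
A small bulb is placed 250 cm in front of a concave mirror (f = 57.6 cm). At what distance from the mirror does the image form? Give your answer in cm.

Mirror equation: 1/q = 1/f − 1/p = 1/(57.60) − 1/(250) = 0.01736 − 0.004000 = 0.01336, so q = 74.8 cm.
The image is real, inverted and reduced, in front of the mirror.

74.8 cm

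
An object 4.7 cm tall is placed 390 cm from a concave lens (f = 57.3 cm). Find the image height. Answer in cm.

For a concave lens, f = -57.3 cm.
1/d_i = 1/f − 1/d_o = 1/(-57.30) − 1/(390) = -0.02002, so d_i = -49.96 cm.
m = −d_i/d_o = +0.1281.
|h_i| = |m|·h_o = 0.1281 × 4.7 = 0.602 cm. The image is virtual, upright and reduced, on the same side as the object.

0.602 cm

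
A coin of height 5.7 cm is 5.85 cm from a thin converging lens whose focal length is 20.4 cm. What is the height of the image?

7.99 cm

1/d_i = 1/f − 1/d_o = 1/(20.40) − 1/(5.85) = -0.1219, so d_i = -8.202 cm.
m = −d_i/d_o = +1.402.
|h_i| = |m|·h_o = 1.402 × 5.7 = 7.99 cm. The image is virtual, upright and enlarged, on the same side as the object.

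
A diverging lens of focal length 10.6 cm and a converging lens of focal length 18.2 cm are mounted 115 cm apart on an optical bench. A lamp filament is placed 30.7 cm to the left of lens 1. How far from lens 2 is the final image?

21.4 cm

Lens 1 is diverging, so f₁ = −10.6 cm.
Lens 1: 1/d_i1 = 1/f₁ − 1/d_o1 = 1/(-10.6) − 1/(30.7) = -0.1269, so d_i1 = -7.879 cm.
The intermediate image is 7.879 cm to the left of lens 1 (virtual), which is 115 − (-7.879) = 122.9 cm to the left of lens 2, so d_o2 = +122.9 cm.
Lens 2: 1/d_i2 = 1/f₂ − 1/d_o2 = 1/(18.2) − 1/(122.9) = 0.04681, so d_i2 = 21.4 cm.
The final image is real, 21.4 cm to the right of lens 2 (overall magnification ≈ -0.045).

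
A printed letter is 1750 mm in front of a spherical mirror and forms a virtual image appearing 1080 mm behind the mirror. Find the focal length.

f = -2820 mm (convex)

Virtual image ⇒ d_i = −1080 mm.
1/f = 1/d_o + 1/d_i = 1/(1750) + 1/(-1080) = -0.0003545, so f = -2820 mm.
Since f is negative, the spherical mirror is convex.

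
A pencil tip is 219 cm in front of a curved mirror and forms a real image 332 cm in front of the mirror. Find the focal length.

Real image ⇒ d_i = +332 cm.
1/f = 1/d_o + 1/d_i = 1/(219) + 1/(332) = 0.007578, so f = 132 cm.
Since f is positive, the curved mirror is concave.

f = 132 cm (concave)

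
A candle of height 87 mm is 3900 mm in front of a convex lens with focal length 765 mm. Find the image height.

21.2 mm

1/d_i = 1/f − 1/d_o = 1/(765.0) − 1/(3900) = 0.001051, so d_i = 951.7 mm.
m = −d_i/d_o = -0.2440.
|h_i| = |m|·h_o = 0.2440 × 87 = 21.2 mm. The image is real, inverted and reduced, on the far side of the lens.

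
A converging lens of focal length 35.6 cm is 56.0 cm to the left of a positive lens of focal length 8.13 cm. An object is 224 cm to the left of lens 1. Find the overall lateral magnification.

m = +0.277

Lens 1: 1/d_i1 = 1/(35.6) − 1/(224) = 0.02363, so d_i1 = 42.33 cm; m₁ = −d_i1/d_o1 = -0.1890.
d_o2 = 56.0 − (42.33) = 13.67 cm.
Lens 2: 1/d_i2 = 1/(8.13) − 1/(13.67) = 0.04985, so d_i2 = 20.06 cm; m₂ = −d_i2/d_o2 = -1.468.
m = m₁·m₂ = (-0.1890)(-1.468) = +0.277.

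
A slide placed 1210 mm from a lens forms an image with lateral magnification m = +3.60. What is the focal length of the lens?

f = 1680 mm (converging)

m = −d_i/d_o ⇒ d_i = −m·d_o = −(+3.60)·(1210) = -4356 mm.
1/f = 1/d_o + 1/d_i = 1/(1210) + 1/(-4356) = 0.0005969, so f = 1680 mm.
Since f is positive, the lens is converging.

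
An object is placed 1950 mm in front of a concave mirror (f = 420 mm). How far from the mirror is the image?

Mirror equation: 1/d_i = 1/f − 1/d_o = 1/(420.0) − 1/(1950) = 0.002381 − 0.0005128 = 0.001868, so d_i = 535 mm.
The image is real, inverted and reduced, in front of the mirror.

535 mm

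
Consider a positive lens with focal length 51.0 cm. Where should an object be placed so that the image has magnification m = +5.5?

41.7 cm

m = −d_i/d_o ⇒ d_i = −m·d_o.
1/f = 1/d_o + 1/d_i = 1/d_o − 1/(m·d_o) = (1 − 1/m)/d_o, so d_o = f(1 − 1/m) = (51.00)(1 − 1/(+5.5)) = 41.7 cm.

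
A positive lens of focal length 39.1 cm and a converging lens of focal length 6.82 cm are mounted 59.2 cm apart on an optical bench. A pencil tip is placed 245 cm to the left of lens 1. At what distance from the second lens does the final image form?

14.8 cm

Lens 1: 1/d_i1 = 1/f₁ − 1/d_o1 = 1/(39.1) − 1/(245) = 0.02149, so d_i1 = 46.53 cm.
The intermediate image is 46.53 cm to the right of lens 1, which is 59.2 − (46.53) = 12.67 cm to the left of lens 2, so d_o2 = +12.67 cm.
Lens 2: 1/d_i2 = 1/f₂ − 1/d_o2 = 1/(6.82) − 1/(12.67) = 0.06770, so d_i2 = 14.8 cm.
The final image is real, 14.8 cm to the right of lens 2 (overall magnification ≈ 0.22).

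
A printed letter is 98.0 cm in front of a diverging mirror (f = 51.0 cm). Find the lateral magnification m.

m = +0.342

For a diverging mirror, f = -51.0 cm.
1/d_i = 1/f − 1/d_o = 1/(-51.00) − 1/(98.0) = -0.02981, so d_i = -33.54 cm.
m = −d_i/d_o = −(-33.54)/(98.0) = +0.342.
The image is virtual, upright and reduced, behind the mirror.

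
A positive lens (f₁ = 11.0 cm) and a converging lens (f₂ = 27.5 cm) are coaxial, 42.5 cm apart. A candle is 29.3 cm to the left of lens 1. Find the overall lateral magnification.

m = -6.33

Lens 1: 1/d_i1 = 1/(11.0) − 1/(29.3) = 0.05678, so d_i1 = 17.61 cm; m₁ = −d_i1/d_o1 = -0.6010.
d_o2 = 42.5 − (17.61) = 24.89 cm.
Lens 2: 1/d_i2 = 1/(27.5) − 1/(24.89) = -0.003813, so d_i2 = -262.3 cm; m₂ = −d_i2/d_o2 = +10.54.
m = m₁·m₂ = (-0.6010)(+10.54) = -6.33.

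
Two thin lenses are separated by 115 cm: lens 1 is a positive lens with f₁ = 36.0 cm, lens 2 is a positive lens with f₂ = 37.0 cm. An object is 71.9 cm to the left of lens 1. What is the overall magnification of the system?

Lens 1: 1/d_i1 = 1/(36.0) − 1/(71.9) = 0.01387, so d_i1 = 72.10 cm; m₁ = −d_i1/d_o1 = -1.003.
d_o2 = 115 − (72.10) = 42.90 cm.
Lens 2: 1/d_i2 = 1/(37.0) − 1/(42.90) = 0.003717, so d_i2 = 269.0 cm; m₂ = −d_i2/d_o2 = -6.271.
m = m₁·m₂ = (-1.003)(-6.271) = +6.29.

m = +6.29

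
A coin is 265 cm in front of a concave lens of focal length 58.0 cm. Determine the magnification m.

For a concave lens, f = -58.0 cm.
1/d_i = 1/f − 1/d_o = 1/(-58.00) − 1/(265) = -0.02101, so d_i = -47.59 cm.
m = −d_i/d_o = −(-47.59)/(265) = +0.180.
The image is virtual, upright and reduced, on the same side as the object.

m = +0.180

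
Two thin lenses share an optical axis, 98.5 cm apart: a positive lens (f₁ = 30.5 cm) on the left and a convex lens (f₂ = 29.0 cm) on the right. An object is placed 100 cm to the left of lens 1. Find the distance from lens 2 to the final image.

Lens 1: 1/d_i1 = 1/f₁ − 1/d_o1 = 1/(30.5) − 1/(100) = 0.02279, so d_i1 = 43.88 cm.
The intermediate image is 43.88 cm to the right of lens 1, which is 98.5 − (43.88) = 54.62 cm to the left of lens 2, so d_o2 = +54.62 cm.
Lens 2: 1/d_i2 = 1/f₂ − 1/d_o2 = 1/(29.0) − 1/(54.62) = 0.01617, so d_i2 = 61.8 cm.
The final image is real, 61.8 cm to the right of lens 2 (overall magnification ≈ 0.50).

61.8 cm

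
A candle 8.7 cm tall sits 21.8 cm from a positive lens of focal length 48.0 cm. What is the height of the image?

1/d_i = 1/f − 1/d_o = 1/(48.00) − 1/(21.8) = -0.02504, so d_i = -39.94 cm.
m = −d_i/d_o = +1.832.
|h_i| = |m|·h_o = 1.832 × 8.7 = 15.9 cm. The image is virtual, upright and enlarged, on the same side as the object.

15.9 cm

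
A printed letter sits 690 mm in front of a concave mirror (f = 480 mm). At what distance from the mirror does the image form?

Mirror equation: 1/s_i = 1/f − 1/s_o = 1/(480.0) − 1/(690) = 0.002083 − 0.001449 = 0.0006341, so s_i = 1580 mm.
The image is real, inverted and enlarged, in front of the mirror.

1580 mm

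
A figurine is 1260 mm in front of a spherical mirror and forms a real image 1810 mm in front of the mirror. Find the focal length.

Real image ⇒ d_i = +1810 mm.
1/f = 1/d_o + 1/d_i = 1/(1260) + 1/(1810) = 0.001346, so f = 743 mm.
Since f is positive, the spherical mirror is concave.

f = 743 mm (concave)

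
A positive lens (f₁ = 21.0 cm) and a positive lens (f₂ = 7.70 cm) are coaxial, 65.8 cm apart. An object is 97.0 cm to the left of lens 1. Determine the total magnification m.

Lens 1: 1/d_i1 = 1/(21.0) − 1/(97.0) = 0.03731, so d_i1 = 26.80 cm; m₁ = −d_i1/d_o1 = -0.2763.
d_o2 = 65.8 − (26.80) = 39.00 cm.
Lens 2: 1/d_i2 = 1/(7.70) − 1/(39.00) = 0.1042, so d_i2 = 9.594 cm; m₂ = −d_i2/d_o2 = -0.2460.
m = m₁·m₂ = (-0.2763)(-0.2460) = +0.0680.

m = +0.0680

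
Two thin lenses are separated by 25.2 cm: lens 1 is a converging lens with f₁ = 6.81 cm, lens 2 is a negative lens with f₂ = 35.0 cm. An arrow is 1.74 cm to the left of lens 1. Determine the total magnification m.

Lens 1: 1/d_i1 = 1/(6.81) − 1/(1.74) = -0.4279, so d_i1 = -2.337 cm; m₁ = −d_i1/d_o1 = +1.343.
d_o2 = 25.2 − (-2.337) = 27.54 cm.
f₂ = −35.0 cm (diverging).
Lens 2: 1/d_i2 = 1/(-35.0) − 1/(27.54) = -0.06488, so d_i2 = -15.41 cm; m₂ = −d_i2/d_o2 = +0.5596.
m = m₁·m₂ = (+1.343)(+0.5596) = +0.752.

m = +0.752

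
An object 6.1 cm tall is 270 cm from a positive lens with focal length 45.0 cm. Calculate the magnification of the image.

m = -0.200

1/d_i = 1/f − 1/d_o = 1/(45.00) − 1/(270) = 0.01852, so d_i = 54.00 cm.
m = −d_i/d_o = −(54.00)/(270) = -0.200.
The image is real, inverted and reduced, on the far side of the lens.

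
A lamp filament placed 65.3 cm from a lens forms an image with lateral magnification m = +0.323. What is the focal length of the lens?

m = −d_i/d_o ⇒ d_i = −m·d_o = −(+0.323)·(65.3) = -21.09 cm.
1/f = 1/d_o + 1/d_i = 1/(65.3) + 1/(-21.09) = -0.03210, so f = -31.2 cm.
Since f is negative, the lens is diverging.

f = -31.2 cm (diverging)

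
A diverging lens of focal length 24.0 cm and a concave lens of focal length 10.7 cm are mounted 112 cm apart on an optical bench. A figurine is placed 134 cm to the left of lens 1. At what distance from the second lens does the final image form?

9.90 cm

Lens 1 is diverging, so f₁ = −24.0 cm.
Lens 1: 1/d_i1 = 1/f₁ − 1/d_o1 = 1/(-24.0) − 1/(134) = -0.04913, so d_i1 = -20.35 cm.
The intermediate image is 20.35 cm to the left of lens 1 (virtual), which is 112 − (-20.35) = 132.3 cm to the left of lens 2, so d_o2 = +132.3 cm.
Lens 2 is diverging, so f₂ = −10.7 cm.
Lens 2: 1/d_i2 = 1/f₂ − 1/d_o2 = 1/(-10.7) − 1/(132.3) = -0.1010, so d_i2 = -9.90 cm.
The final image is virtual, 9.90 cm to the left of lens 2 (overall magnification ≈ 0.011).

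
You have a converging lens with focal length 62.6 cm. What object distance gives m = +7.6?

54.4 cm

m = −d_i/d_o ⇒ d_i = −m·d_o.
1/f = 1/d_o + 1/d_i = 1/d_o − 1/(m·d_o) = (1 − 1/m)/d_o, so d_o = f(1 − 1/m) = (62.60)(1 − 1/(+7.6)) = 54.4 cm.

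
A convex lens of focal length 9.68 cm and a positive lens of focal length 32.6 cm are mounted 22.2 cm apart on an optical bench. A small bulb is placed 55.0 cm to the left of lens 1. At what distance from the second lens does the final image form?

15.4 cm

Lens 1: 1/d_i1 = 1/f₁ − 1/d_o1 = 1/(9.68) − 1/(55.0) = 0.08512, so d_i1 = 11.75 cm.
The intermediate image is 11.75 cm to the right of lens 1, which is 22.2 − (11.75) = 10.45 cm to the left of lens 2, so d_o2 = +10.45 cm.
Lens 2: 1/d_i2 = 1/f₂ − 1/d_o2 = 1/(32.6) − 1/(10.45) = -0.06502, so d_i2 = -15.4 cm.
The final image is virtual, 15.4 cm to the left of lens 2 (overall magnification ≈ -0.31).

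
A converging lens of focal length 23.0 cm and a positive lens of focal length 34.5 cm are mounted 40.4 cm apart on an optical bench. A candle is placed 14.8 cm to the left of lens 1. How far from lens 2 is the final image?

59.6 cm

Lens 1: 1/d_i1 = 1/f₁ − 1/d_o1 = 1/(23.0) − 1/(14.8) = -0.02409, so d_i1 = -41.51 cm.
The intermediate image is 41.51 cm to the left of lens 1 (virtual), which is 40.4 − (-41.51) = 81.91 cm to the left of lens 2, so d_o2 = +81.91 cm.
Lens 2: 1/d_i2 = 1/f₂ − 1/d_o2 = 1/(34.5) − 1/(81.91) = 0.01678, so d_i2 = 59.6 cm.
The final image is real, 59.6 cm to the right of lens 2 (overall magnification ≈ -2.0).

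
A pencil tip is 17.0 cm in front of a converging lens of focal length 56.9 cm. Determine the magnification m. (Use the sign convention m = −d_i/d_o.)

m = +1.43

1/d_i = 1/f − 1/d_o = 1/(56.90) − 1/(17.0) = -0.04125, so d_i = -24.24 cm.
m = −d_i/d_o = −(-24.24)/(17.0) = +1.43.
The image is virtual, upright and enlarged, on the same side as the object.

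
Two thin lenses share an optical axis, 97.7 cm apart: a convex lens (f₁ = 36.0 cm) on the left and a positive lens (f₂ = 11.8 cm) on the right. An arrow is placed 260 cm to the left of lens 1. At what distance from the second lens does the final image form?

Lens 1: 1/d_i1 = 1/f₁ − 1/d_o1 = 1/(36.0) − 1/(260) = 0.02393, so d_i1 = 41.79 cm.
The intermediate image is 41.79 cm to the right of lens 1, which is 97.7 − (41.79) = 55.91 cm to the left of lens 2, so d_o2 = +55.91 cm.
Lens 2: 1/d_i2 = 1/f₂ − 1/d_o2 = 1/(11.8) − 1/(55.91) = 0.06686, so d_i2 = 15.0 cm.
The final image is real, 15.0 cm to the right of lens 2 (overall magnification ≈ 0.043).

15.0 cm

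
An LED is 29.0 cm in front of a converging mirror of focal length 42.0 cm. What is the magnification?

1/d_i = 1/f − 1/d_o = 1/(42.00) − 1/(29.0) = -0.01067, so d_i = -93.69 cm.
m = −d_i/d_o = −(-93.69)/(29.0) = +3.23.
The image is virtual, upright and enlarged, behind the mirror.

m = +3.23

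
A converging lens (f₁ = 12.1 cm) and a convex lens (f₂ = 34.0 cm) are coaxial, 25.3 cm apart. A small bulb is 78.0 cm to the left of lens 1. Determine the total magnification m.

m = -0.271

Lens 1: 1/d_i1 = 1/(12.1) − 1/(78.0) = 0.06982, so d_i1 = 14.32 cm; m₁ = −d_i1/d_o1 = -0.1836.
d_o2 = 25.3 − (14.32) = 10.98 cm.
Lens 2: 1/d_i2 = 1/(34.0) − 1/(10.98) = -0.06166, so d_i2 = -16.22 cm; m₂ = −d_i2/d_o2 = +1.477.
m = m₁·m₂ = (-0.1836)(+1.477) = -0.271.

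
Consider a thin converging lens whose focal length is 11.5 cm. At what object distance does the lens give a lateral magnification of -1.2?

21.1 cm

m = −d_i/d_o ⇒ d_i = −m·d_o.
1/f = 1/d_o + 1/d_i = 1/d_o − 1/(m·d_o) = (1 − 1/m)/d_o, so d_o = f(1 − 1/m) = (11.50)(1 − 1/(-1.2)) = 21.1 cm.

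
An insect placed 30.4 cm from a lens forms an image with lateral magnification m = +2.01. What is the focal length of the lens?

f = 60.5 cm (converging)

m = −d_i/d_o ⇒ d_i = −m·d_o = −(+2.01)·(30.4) = -61.10 cm.
1/f = 1/d_o + 1/d_i = 1/(30.4) + 1/(-61.10) = 0.01653, so f = 60.5 cm.
Since f is positive, the lens is converging.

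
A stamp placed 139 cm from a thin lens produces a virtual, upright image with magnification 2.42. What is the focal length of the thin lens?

f = 237 cm (converging)

m = −d_i/d_o ⇒ d_i = −m·d_o = −(+2.42)·(139) = -336.4 cm.
1/f = 1/d_o + 1/d_i = 1/(139) + 1/(-336.4) = 0.004222, so f = 237 cm.
Since f is positive, the thin lens is converging.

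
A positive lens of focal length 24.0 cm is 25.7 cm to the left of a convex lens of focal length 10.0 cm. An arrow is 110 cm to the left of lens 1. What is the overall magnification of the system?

m = -0.186

Lens 1: 1/d_i1 = 1/(24.0) − 1/(110) = 0.03258, so d_i1 = 30.70 cm; m₁ = −d_i1/d_o1 = -0.2791.
d_o2 = 25.7 − (30.70) = -5.000 cm (virtual object).
Lens 2: 1/d_i2 = 1/(10.0) − 1/(-5.000) = 0.3000, so d_i2 = 3.333 cm; m₂ = −d_i2/d_o2 = +0.6667.
m = m₁·m₂ = (-0.2791)(+0.6667) = -0.186.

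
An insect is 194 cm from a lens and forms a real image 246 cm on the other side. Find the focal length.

Real image ⇒ d_i = +246 cm.
1/f = 1/d_o + 1/d_i = 1/(194) + 1/(246) = 0.009220, so f = 108 cm.
Since f is positive, the lens is converging.

f = 108 cm (converging)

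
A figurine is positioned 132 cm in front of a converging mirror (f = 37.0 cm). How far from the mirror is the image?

51.4 cm

Mirror equation: 1/d_i = 1/f − 1/d_o = 1/(37.00) − 1/(132) = 0.02703 − 0.007576 = 0.01945, so d_i = 51.4 cm.
The image is real, inverted and reduced, in front of the mirror.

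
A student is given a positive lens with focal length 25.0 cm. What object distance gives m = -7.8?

m = −d_i/d_o ⇒ d_i = −m·d_o.
1/f = 1/d_o + 1/d_i = 1/d_o − 1/(m·d_o) = (1 − 1/m)/d_o, so d_o = f(1 − 1/m) = (25.00)(1 − 1/(-7.8)) = 28.2 cm.

28.2 cm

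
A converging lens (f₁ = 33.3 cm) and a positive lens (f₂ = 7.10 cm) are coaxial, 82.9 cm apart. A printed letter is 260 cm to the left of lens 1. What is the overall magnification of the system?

m = +0.0277

Lens 1: 1/d_i1 = 1/(33.3) − 1/(260) = 0.02618, so d_i1 = 38.19 cm; m₁ = −d_i1/d_o1 = -0.1469.
d_o2 = 82.9 − (38.19) = 44.71 cm.
Lens 2: 1/d_i2 = 1/(7.10) − 1/(44.71) = 0.1185, so d_i2 = 8.440 cm; m₂ = −d_i2/d_o2 = -0.1888.
m = m₁·m₂ = (-0.1469)(-0.1888) = +0.0277.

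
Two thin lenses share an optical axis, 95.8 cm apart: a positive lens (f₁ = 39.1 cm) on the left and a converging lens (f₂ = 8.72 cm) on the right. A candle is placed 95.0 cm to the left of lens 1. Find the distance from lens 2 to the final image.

Lens 1: 1/d_i1 = 1/f₁ − 1/d_o1 = 1/(39.1) − 1/(95.0) = 0.01505, so d_i1 = 66.45 cm.
The intermediate image is 66.45 cm to the right of lens 1, which is 95.8 − (66.45) = 29.35 cm to the left of lens 2, so d_o2 = +29.35 cm.
Lens 2: 1/d_i2 = 1/f₂ − 1/d_o2 = 1/(8.72) − 1/(29.35) = 0.08061, so d_i2 = 12.4 cm.
The final image is real, 12.4 cm to the right of lens 2 (overall magnification ≈ 0.30).

12.4 cm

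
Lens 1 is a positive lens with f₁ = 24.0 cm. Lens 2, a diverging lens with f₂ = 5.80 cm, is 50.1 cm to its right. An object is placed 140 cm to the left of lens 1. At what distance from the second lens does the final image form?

Lens 1: 1/d_i1 = 1/f₁ − 1/d_o1 = 1/(24.0) − 1/(140) = 0.03452, so d_i1 = 28.97 cm.
The intermediate image is 28.97 cm to the right of lens 1, which is 50.1 − (28.97) = 21.13 cm to the left of lens 2, so d_o2 = +21.13 cm.
Lens 2 is diverging, so f₂ = −5.80 cm.
Lens 2: 1/d_i2 = 1/f₂ − 1/d_o2 = 1/(-5.80) − 1/(21.13) = -0.2197, so d_i2 = -4.55 cm.
The final image is virtual, 4.55 cm to the left of lens 2 (overall magnification ≈ -0.045).

4.55 cm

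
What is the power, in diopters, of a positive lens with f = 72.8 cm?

P = +1.37 D

f = 72.8 cm = 0.728 m.
P = 1/f = 1/(0.728 m) = +1.37 D.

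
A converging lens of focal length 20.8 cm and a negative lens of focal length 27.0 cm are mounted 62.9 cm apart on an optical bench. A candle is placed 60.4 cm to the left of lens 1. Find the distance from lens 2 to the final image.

14.5 cm

Lens 1: 1/d_i1 = 1/f₁ − 1/d_o1 = 1/(20.8) − 1/(60.4) = 0.03152, so d_i1 = 31.73 cm.
The intermediate image is 31.73 cm to the right of lens 1, which is 62.9 − (31.73) = 31.17 cm to the left of lens 2, so d_o2 = +31.17 cm.
Lens 2 is diverging, so f₂ = −27.0 cm.
Lens 2: 1/d_i2 = 1/f₂ − 1/d_o2 = 1/(-27.0) − 1/(31.17) = -0.06912, so d_i2 = -14.5 cm.
The final image is virtual, 14.5 cm to the left of lens 2 (overall magnification ≈ -0.24).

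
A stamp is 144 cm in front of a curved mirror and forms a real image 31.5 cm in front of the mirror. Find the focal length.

f = 25.8 cm (concave)

Real image ⇒ d_i = +31.5 cm.
1/f = 1/d_o + 1/d_i = 1/(144) + 1/(31.5) = 0.03869, so f = 25.8 cm.
Since f is positive, the curved mirror is concave.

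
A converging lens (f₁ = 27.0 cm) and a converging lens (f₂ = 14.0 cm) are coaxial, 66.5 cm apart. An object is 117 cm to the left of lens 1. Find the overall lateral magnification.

m = +0.241

Lens 1: 1/d_i1 = 1/(27.0) − 1/(117) = 0.02849, so d_i1 = 35.10 cm; m₁ = −d_i1/d_o1 = -0.3000.
d_o2 = 66.5 − (35.10) = 31.40 cm.
Lens 2: 1/d_i2 = 1/(14.0) − 1/(31.40) = 0.03958, so d_i2 = 25.26 cm; m₂ = −d_i2/d_o2 = -0.8046.
m = m₁·m₂ = (-0.3000)(-0.8046) = +0.241.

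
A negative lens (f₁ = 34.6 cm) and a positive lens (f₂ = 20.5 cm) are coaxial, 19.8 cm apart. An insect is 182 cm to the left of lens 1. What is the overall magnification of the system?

f₁ = −34.6 cm (diverging).
Lens 1: 1/d_i1 = 1/(-34.6) − 1/(182) = -0.03440, so d_i1 = -29.07 cm; m₁ = −d_i1/d_o1 = +0.1597.
d_o2 = 19.8 − (-29.07) = 48.87 cm.
Lens 2: 1/d_i2 = 1/(20.5) − 1/(48.87) = 0.02832, so d_i2 = 35.31 cm; m₂ = −d_i2/d_o2 = -0.7226.
m = m₁·m₂ = (+0.1597)(-0.7226) = -0.115.

m = -0.115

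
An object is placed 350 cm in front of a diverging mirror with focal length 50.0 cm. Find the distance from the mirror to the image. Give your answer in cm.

For a diverging mirror, f = -50.0 cm.
Mirror equation: 1/s_i = 1/f − 1/s_o = 1/(-50.00) − 1/(350) = -0.02000 − 0.002857 = -0.02286, so s_i = -43.8 cm.
The image is virtual, upright and reduced, behind the mirror.

43.8 cm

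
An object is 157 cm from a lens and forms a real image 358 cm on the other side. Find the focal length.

Real image ⇒ d_i = +358 cm.
1/f = 1/d_o + 1/d_i = 1/(157) + 1/(358) = 0.009163, so f = 109 cm.
Since f is positive, the lens is converging.

f = 109 cm (converging)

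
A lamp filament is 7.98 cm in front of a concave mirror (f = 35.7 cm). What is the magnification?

m = +1.29

1/d_i = 1/f − 1/d_o = 1/(35.70) − 1/(7.98) = -0.09730, so d_i = -10.28 cm.
m = −d_i/d_o = −(-10.28)/(7.98) = +1.29.
The image is virtual, upright and enlarged, behind the mirror.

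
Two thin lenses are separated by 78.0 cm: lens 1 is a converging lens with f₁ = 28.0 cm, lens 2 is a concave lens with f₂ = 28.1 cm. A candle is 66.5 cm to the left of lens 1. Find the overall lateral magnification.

Lens 1: 1/d_i1 = 1/(28.0) − 1/(66.5) = 0.02068, so d_i1 = 48.36 cm; m₁ = −d_i1/d_o1 = -0.7272.
d_o2 = 78.0 − (48.36) = 29.64 cm.
f₂ = −28.1 cm (diverging).
Lens 2: 1/d_i2 = 1/(-28.1) − 1/(29.64) = -0.06933, so d_i2 = -14.42 cm; m₂ = −d_i2/d_o2 = +0.4867.
m = m₁·m₂ = (-0.7272)(+0.4867) = -0.354.

m = -0.354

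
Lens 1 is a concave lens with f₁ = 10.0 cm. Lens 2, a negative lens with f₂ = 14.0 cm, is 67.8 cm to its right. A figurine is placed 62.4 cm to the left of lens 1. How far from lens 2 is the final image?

Lens 1 is diverging, so f₁ = −10.0 cm.
Lens 1: 1/d_i1 = 1/f₁ − 1/d_o1 = 1/(-10.0) − 1/(62.4) = -0.1160, so d_i1 = -8.619 cm.
The intermediate image is 8.619 cm to the left of lens 1 (virtual), which is 67.8 − (-8.619) = 76.42 cm to the left of lens 2, so d_o2 = +76.42 cm.
Lens 2 is diverging, so f₂ = −14.0 cm.
Lens 2: 1/d_i2 = 1/f₂ − 1/d_o2 = 1/(-14.0) − 1/(76.42) = -0.08451, so d_i2 = -11.8 cm.
The final image is virtual, 11.8 cm to the left of lens 2 (overall magnification ≈ 0.021).

11.8 cm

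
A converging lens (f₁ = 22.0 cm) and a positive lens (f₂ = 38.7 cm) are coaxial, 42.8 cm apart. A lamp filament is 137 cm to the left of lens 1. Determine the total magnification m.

m = -0.335

Lens 1: 1/d_i1 = 1/(22.0) − 1/(137) = 0.03816, so d_i1 = 26.21 cm; m₁ = −d_i1/d_o1 = -0.1913.
d_o2 = 42.8 − (26.21) = 16.59 cm.
Lens 2: 1/d_i2 = 1/(38.7) − 1/(16.59) = -0.03444, so d_i2 = -29.04 cm; m₂ = −d_i2/d_o2 = +1.750.
m = m₁·m₂ = (-0.1913)(+1.750) = -0.335.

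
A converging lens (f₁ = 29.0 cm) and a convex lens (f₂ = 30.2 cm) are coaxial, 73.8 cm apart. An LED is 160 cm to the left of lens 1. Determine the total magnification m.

m = +0.817

Lens 1: 1/d_i1 = 1/(29.0) − 1/(160) = 0.02823, so d_i1 = 35.42 cm; m₁ = −d_i1/d_o1 = -0.2214.
d_o2 = 73.8 − (35.42) = 38.38 cm.
Lens 2: 1/d_i2 = 1/(30.2) − 1/(38.38) = 0.007057, so d_i2 = 141.7 cm; m₂ = −d_i2/d_o2 = -3.692.
m = m₁·m₂ = (-0.2214)(-3.692) = +0.817.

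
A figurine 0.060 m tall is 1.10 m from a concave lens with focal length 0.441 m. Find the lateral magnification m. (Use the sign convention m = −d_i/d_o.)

For a concave lens, f = -0.441 m.
1/d_i = 1/f − 1/d_o = 1/(-0.4410) − 1/(1.10) = -3.177, so d_i = -0.3148 m.
m = −d_i/d_o = −(-0.3148)/(1.10) = +0.286.
The image is virtual, upright and reduced, on the same side as the object.

m = +0.286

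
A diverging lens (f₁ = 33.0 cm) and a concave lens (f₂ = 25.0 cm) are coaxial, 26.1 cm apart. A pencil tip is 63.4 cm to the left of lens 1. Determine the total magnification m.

m = +0.118

f₁ = −33.0 cm (diverging).
Lens 1: 1/d_i1 = 1/(-33.0) − 1/(63.4) = -0.04608, so d_i1 = -21.70 cm; m₁ = −d_i1/d_o1 = +0.3423.
d_o2 = 26.1 − (-21.70) = 47.80 cm.
f₂ = −25.0 cm (diverging).
Lens 2: 1/d_i2 = 1/(-25.0) − 1/(47.80) = -0.06092, so d_i2 = -16.41 cm; m₂ = −d_i2/d_o2 = +0.3434.
m = m₁·m₂ = (+0.3423)(+0.3434) = +0.118.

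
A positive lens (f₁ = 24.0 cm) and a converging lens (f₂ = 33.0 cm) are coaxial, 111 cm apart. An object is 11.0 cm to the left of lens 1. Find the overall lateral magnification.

m = -0.620

Lens 1: 1/d_i1 = 1/(24.0) − 1/(11.0) = -0.04924, so d_i1 = -20.31 cm; m₁ = −d_i1/d_o1 = +1.846.
d_o2 = 111 − (-20.31) = 131.3 cm.
Lens 2: 1/d_i2 = 1/(33.0) − 1/(131.3) = 0.02269, so d_i2 = 44.08 cm; m₂ = −d_i2/d_o2 = -0.3357.
m = m₁·m₂ = (+1.846)(-0.3357) = -0.620.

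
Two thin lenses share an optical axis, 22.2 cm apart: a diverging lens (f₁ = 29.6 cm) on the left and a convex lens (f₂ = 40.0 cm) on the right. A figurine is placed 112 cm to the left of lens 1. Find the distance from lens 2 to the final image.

325 cm

Lens 1 is diverging, so f₁ = −29.6 cm.
Lens 1: 1/d_i1 = 1/f₁ − 1/d_o1 = 1/(-29.6) − 1/(112) = -0.04271, so d_i1 = -23.41 cm.
The intermediate image is 23.41 cm to the left of lens 1 (virtual), which is 22.2 − (-23.41) = 45.61 cm to the left of lens 2, so d_o2 = +45.61 cm.
Lens 2: 1/d_i2 = 1/f₂ − 1/d_o2 = 1/(40.0) − 1/(45.61) = 0.003075, so d_i2 = 325 cm.
The final image is real, 325 cm to the right of lens 2 (overall magnification ≈ -1.5).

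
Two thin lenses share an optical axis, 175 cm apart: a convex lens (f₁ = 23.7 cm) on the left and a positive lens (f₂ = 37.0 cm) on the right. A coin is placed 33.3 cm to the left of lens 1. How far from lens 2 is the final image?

Lens 1: 1/d_i1 = 1/f₁ − 1/d_o1 = 1/(23.7) − 1/(33.3) = 0.01216, so d_i1 = 82.21 cm.
The intermediate image is 82.21 cm to the right of lens 1, which is 175 − (82.21) = 92.79 cm to the left of lens 2, so d_o2 = +92.79 cm.
Lens 2: 1/d_i2 = 1/f₂ − 1/d_o2 = 1/(37.0) − 1/(92.79) = 0.01625, so d_i2 = 61.5 cm.
The final image is real, 61.5 cm to the right of lens 2 (overall magnification ≈ 1.6).

61.5 cm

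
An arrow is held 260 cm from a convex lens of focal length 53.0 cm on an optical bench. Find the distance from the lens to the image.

Thin-lens equation: 1/v = 1/f − 1/u = 1/(53.00) − 1/(260) = 0.01887 − 0.003846 = 0.01502, so v = 66.6 cm.
The image is real, inverted and reduced, on the far side of the lens.

66.6 cm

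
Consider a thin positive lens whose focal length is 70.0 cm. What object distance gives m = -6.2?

m = −d_i/d_o ⇒ d_i = −m·d_o.
1/f = 1/d_o + 1/d_i = 1/d_o − 1/(m·d_o) = (1 − 1/m)/d_o, so d_o = f(1 − 1/m) = (70.00)(1 − 1/(-6.2)) = 81.3 cm.

81.3 cm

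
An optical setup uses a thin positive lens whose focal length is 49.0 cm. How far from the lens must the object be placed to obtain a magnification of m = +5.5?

m = −d_i/d_o ⇒ d_i = −m·d_o.
1/f = 1/d_o + 1/d_i = 1/d_o − 1/(m·d_o) = (1 − 1/m)/d_o, so d_o = f(1 − 1/m) = (49.00)(1 − 1/(+5.5)) = 40.1 cm.

40.1 cm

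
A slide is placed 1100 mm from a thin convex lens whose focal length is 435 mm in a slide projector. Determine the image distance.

Thin-lens equation: 1/s_i = 1/f − 1/s_o = 1/(435.0) − 1/(1100) = 0.002299 − 0.0009091 = 0.001390, so s_i = 720 mm.
The image is real, inverted and reduced, on the far side of the lens.

720 mm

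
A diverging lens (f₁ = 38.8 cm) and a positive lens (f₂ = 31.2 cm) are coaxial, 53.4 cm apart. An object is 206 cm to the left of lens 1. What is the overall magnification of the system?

m = -0.0902

f₁ = −38.8 cm (diverging).
Lens 1: 1/d_i1 = 1/(-38.8) − 1/(206) = -0.03063, so d_i1 = -32.65 cm; m₁ = −d_i1/d_o1 = +0.1585.
d_o2 = 53.4 − (-32.65) = 86.05 cm.
Lens 2: 1/d_i2 = 1/(31.2) − 1/(86.05) = 0.02043, so d_i2 = 48.95 cm; m₂ = −d_i2/d_o2 = -0.5688.
m = m₁·m₂ = (+0.1585)(-0.5688) = -0.0902.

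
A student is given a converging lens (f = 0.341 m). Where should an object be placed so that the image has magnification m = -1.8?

m = −d_i/d_o ⇒ d_i = −m·d_o.
1/f = 1/d_o + 1/d_i = 1/d_o − 1/(m·d_o) = (1 − 1/m)/d_o, so d_o = f(1 − 1/m) = (0.3410)(1 − 1/(-1.8)) = 0.530 m.

0.530 m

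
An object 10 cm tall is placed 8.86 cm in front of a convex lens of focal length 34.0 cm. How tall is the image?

1/d_i = 1/f − 1/d_o = 1/(34.00) − 1/(8.86) = -0.08346, so d_i = -11.98 cm.
m = −d_i/d_o = +1.352.
|h_i| = |m|·h_o = 1.352 × 10 = 13.5 cm. The image is virtual, upright and enlarged, on the same side as the object.

13.5 cm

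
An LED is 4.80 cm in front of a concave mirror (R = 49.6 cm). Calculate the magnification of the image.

m = +1.24

f = R/2 = 49.6/2 = 24.80 cm.
1/d_i = 1/f − 1/d_o = 1/(24.80) − 1/(4.80) = -0.1680, so d_i = -5.952 cm.
m = −d_i/d_o = −(-5.952)/(4.80) = +1.24.
The image is virtual, upright and enlarged, behind the mirror.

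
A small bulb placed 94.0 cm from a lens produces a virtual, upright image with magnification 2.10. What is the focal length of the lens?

f = 179 cm (converging)

m = −d_i/d_o ⇒ d_i = −m·d_o = −(+2.10)·(94.0) = -197.4 cm.
1/f = 1/d_o + 1/d_i = 1/(94.0) + 1/(-197.4) = 0.005572, so f = 179 cm.
Since f is positive, the lens is converging.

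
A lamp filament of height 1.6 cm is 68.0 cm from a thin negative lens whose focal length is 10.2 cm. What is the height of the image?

For a negative lens, f = -10.2 cm.
1/d_i = 1/f − 1/d_o = 1/(-10.20) − 1/(68.0) = -0.1127, so d_i = -8.870 cm.
m = −d_i/d_o = +0.1304.
|h_i| = |m|·h_o = 0.1304 × 1.6 = 0.209 cm. The image is virtual, upright and reduced, on the same side as the object.

0.209 cm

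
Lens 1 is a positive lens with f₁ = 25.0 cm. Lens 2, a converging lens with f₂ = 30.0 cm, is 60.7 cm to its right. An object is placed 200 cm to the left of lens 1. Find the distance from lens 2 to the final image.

453 cm

Lens 1: 1/d_i1 = 1/f₁ − 1/d_o1 = 1/(25.0) − 1/(200) = 0.03500, so d_i1 = 28.57 cm.
The intermediate image is 28.57 cm to the right of lens 1, which is 60.7 − (28.57) = 32.13 cm to the left of lens 2, so d_o2 = +32.13 cm.
Lens 2: 1/d_i2 = 1/f₂ − 1/d_o2 = 1/(30.0) − 1/(32.13) = 0.002210, so d_i2 = 453 cm.
The final image is real, 453 cm to the right of lens 2 (overall magnification ≈ 2.0).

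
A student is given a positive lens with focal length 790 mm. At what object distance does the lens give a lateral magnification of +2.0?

395 mm

m = −d_i/d_o ⇒ d_i = −m·d_o.
1/f = 1/d_o + 1/d_i = 1/d_o − 1/(m·d_o) = (1 − 1/m)/d_o, so d_o = f(1 − 1/m) = (790.0)(1 − 1/(+2.0)) = 395 mm.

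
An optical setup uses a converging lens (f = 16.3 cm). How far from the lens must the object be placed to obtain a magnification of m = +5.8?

m = −d_i/d_o ⇒ d_i = −m·d_o.
1/f = 1/d_o + 1/d_i = 1/d_o − 1/(m·d_o) = (1 − 1/m)/d_o, so d_o = f(1 − 1/m) = (16.30)(1 − 1/(+5.8)) = 13.5 cm.

13.5 cm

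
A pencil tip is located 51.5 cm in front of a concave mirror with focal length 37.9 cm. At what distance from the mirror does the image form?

144 cm

Mirror equation: 1/s_i = 1/f − 1/s_o = 1/(37.90) − 1/(51.5) = 0.02639 − 0.01942 = 0.006968, so s_i = 144 cm.
The image is real, inverted and enlarged, in front of the mirror.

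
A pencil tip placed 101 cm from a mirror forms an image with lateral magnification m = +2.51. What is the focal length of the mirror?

f = 168 cm (concave)

m = −d_i/d_o ⇒ d_i = −m·d_o = −(+2.51)·(101) = -253.5 cm.
1/f = 1/d_o + 1/d_i = 1/(101) + 1/(-253.5) = 0.005956, so f = 168 cm.
Since f is positive, the mirror is concave.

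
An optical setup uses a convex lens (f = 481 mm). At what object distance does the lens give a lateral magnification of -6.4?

556 mm

m = −d_i/d_o ⇒ d_i = −m·d_o.
1/f = 1/d_o + 1/d_i = 1/d_o − 1/(m·d_o) = (1 − 1/m)/d_o, so d_o = f(1 − 1/m) = (481.0)(1 − 1/(-6.4)) = 556 mm.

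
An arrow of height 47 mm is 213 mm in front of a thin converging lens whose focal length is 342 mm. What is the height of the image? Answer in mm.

1/d_i = 1/f − 1/d_o = 1/(342.0) − 1/(213) = -0.001771, so d_i = -564.7 mm.
m = −d_i/d_o = +2.651.
|h_i| = |m|·h_o = 2.651 × 47 = 125 mm. The image is virtual, upright and enlarged, on the same side as the object.

125 mm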